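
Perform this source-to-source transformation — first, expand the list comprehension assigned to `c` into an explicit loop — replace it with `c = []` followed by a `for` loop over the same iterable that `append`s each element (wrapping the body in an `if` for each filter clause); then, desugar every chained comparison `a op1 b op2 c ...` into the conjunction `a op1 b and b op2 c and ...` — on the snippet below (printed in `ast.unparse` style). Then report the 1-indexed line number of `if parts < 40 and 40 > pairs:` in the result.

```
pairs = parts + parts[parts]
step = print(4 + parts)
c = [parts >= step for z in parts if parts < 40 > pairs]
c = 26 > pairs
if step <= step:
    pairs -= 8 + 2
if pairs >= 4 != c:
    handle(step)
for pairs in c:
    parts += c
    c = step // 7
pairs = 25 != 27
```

5

Transformed code:
pairs = parts + parts[parts]
step = print(4 + parts)
c = []
for z in parts:
    if parts < 40 and 40 > pairs:
        c.append(parts >= step)
c = 26 > pairs
if step <= step:
    pairs -= 8 + 2
if pairs >= 4 and 4 != c:
    handle(step)
for pairs in c:
    parts += c
    c = step // 7
pairs = 25 != 27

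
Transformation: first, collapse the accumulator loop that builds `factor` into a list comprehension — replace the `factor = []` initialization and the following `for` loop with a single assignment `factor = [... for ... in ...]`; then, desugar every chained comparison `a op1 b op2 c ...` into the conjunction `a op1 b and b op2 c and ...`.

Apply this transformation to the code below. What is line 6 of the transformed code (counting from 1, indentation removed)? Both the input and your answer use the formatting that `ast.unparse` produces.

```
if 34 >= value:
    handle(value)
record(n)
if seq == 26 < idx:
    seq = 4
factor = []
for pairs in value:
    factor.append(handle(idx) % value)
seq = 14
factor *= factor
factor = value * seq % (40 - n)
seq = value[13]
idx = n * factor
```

Transformed code:
if 34 >= value:
    handle(value)
record(n)
if seq == 26 and 26 < idx:
    seq = 4
factor = [handle(idx) % value for pairs in value]
seq = 14
factor *= factor
factor = value * seq % (40 - n)
seq = value[13]
idx = n * factor

factor = [handle(idx) % value for pairs in value]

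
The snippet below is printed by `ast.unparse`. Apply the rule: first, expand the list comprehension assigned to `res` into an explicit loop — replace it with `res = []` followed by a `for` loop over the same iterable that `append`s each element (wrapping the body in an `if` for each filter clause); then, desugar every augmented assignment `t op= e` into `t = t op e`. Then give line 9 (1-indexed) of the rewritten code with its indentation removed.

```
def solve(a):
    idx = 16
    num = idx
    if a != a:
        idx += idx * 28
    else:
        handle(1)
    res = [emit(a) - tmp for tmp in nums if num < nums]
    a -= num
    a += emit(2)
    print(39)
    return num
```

for tmp in nums:

Transformed code:
def solve(a):
    idx = 16
    num = idx
    if a != a:
        idx = idx + idx * 28
    else:
        handle(1)
    res = []
    for tmp in nums:
        if num < nums:
            res.append(emit(a) - tmp)
    a = a - num
    a = a + emit(2)
    print(39)
    return num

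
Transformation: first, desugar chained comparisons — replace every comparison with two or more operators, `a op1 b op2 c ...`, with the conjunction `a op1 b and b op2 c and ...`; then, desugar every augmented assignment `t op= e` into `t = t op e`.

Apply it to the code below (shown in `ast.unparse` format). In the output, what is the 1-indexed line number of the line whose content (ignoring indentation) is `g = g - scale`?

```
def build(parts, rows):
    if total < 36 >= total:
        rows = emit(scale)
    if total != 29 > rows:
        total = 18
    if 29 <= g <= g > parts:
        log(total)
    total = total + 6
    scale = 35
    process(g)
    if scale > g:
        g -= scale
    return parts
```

12

Transformed code:
def build(parts, rows):
    if total < 36 and 36 >= total:
        rows = emit(scale)
    if total != 29 and 29 > rows:
        total = 18
    if 29 <= g and g <= g and (g > parts):
        log(total)
    total = total + 6
    scale = 35
    process(g)
    if scale > g:
        g = g - scale
    return parts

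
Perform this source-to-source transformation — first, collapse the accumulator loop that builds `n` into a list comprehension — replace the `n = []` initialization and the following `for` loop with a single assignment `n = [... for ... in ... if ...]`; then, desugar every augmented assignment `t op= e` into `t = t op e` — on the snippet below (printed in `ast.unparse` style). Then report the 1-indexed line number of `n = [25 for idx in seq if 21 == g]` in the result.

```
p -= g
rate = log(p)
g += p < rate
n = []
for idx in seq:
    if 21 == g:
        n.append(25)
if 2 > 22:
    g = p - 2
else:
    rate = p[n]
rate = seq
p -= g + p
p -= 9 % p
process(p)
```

4

Transformed code:
p = p - g
rate = log(p)
g = g + (p < rate)
n = [25 for idx in seq if 21 == g]
if 2 > 22:
    g = p - 2
else:
    rate = p[n]
rate = seq
p = p - (g + p)
p = p - 9 % p
process(p)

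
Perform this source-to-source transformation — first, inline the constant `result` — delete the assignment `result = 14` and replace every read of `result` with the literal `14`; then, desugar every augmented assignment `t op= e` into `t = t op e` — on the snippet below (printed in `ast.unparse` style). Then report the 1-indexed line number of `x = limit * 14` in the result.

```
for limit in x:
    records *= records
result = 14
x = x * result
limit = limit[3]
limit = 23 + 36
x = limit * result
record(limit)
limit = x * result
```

Transformed code:
for limit in x:
    records = records * records
x = x * 14
limit = limit[3]
limit = 23 + 36
x = limit * 14
record(limit)
limit = x * 14

6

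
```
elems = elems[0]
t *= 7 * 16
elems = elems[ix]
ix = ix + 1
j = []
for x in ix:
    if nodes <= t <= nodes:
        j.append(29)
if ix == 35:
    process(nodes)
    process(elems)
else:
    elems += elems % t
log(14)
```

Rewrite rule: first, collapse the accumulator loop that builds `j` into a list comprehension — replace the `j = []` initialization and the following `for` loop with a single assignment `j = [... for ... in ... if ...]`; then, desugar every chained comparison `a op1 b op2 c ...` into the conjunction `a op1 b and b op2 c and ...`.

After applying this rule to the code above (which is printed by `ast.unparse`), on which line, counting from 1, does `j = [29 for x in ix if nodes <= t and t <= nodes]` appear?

5

Transformed code:
elems = elems[0]
t *= 7 * 16
elems = elems[ix]
ix = ix + 1
j = [29 for x in ix if nodes <= t and t <= nodes]
if ix == 35:
    process(nodes)
    process(elems)
else:
    elems += elems % t
log(14)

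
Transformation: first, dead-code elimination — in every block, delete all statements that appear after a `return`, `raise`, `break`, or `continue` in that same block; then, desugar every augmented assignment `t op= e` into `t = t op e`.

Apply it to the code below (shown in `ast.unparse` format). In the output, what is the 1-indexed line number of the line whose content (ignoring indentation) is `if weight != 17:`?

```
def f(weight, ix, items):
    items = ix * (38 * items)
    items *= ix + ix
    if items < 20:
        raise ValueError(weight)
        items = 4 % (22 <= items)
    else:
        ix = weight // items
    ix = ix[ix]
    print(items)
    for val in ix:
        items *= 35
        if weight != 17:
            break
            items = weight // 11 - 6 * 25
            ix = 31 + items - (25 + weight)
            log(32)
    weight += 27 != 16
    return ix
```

12

Transformed code:
def f(weight, ix, items):
    items = ix * (38 * items)
    items = items * (ix + ix)
    if items < 20:
        raise ValueError(weight)
    else:
        ix = weight // items
    ix = ix[ix]
    print(items)
    for val in ix:
        items = items * 35
        if weight != 17:
            break
    weight = weight + (27 != 16)
    return ix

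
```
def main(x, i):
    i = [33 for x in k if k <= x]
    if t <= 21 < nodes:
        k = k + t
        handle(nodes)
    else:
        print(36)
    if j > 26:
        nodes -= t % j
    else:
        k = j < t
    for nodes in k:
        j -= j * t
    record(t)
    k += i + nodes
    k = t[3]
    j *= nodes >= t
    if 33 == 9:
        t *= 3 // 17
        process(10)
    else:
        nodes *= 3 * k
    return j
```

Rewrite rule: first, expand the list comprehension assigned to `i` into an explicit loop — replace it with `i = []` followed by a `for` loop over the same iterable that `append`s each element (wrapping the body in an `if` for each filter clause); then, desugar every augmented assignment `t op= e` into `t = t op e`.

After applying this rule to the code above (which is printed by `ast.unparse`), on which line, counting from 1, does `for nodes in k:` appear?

Transformed code:
def main(x, i):
    i = []
    for x in k:
        if k <= x:
            i.append(33)
    if t <= 21 < nodes:
        k = k + t
        handle(nodes)
    else:
        print(36)
    if j > 26:
        nodes = nodes - t % j
    else:
        k = j < t
    for nodes in k:
        j = j - j * t
    record(t)
    k = k + (i + nodes)
    k = t[3]
    j = j * (nodes >= t)
    if 33 == 9:
        t = t * (3 // 17)
        process(10)
    else:
        nodes = nodes * (3 * k)
    return j

15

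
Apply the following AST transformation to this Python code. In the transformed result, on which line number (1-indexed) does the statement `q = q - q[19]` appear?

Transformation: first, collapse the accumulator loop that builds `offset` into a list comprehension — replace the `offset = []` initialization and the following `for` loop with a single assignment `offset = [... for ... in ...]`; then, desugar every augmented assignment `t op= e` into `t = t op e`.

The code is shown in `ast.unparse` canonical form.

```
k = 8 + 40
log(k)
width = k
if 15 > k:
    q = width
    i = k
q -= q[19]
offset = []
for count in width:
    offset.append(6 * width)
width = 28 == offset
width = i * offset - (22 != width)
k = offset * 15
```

Transformed code:
k = 8 + 40
log(k)
width = k
if 15 > k:
    q = width
    i = k
q = q - q[19]
offset = [6 * width for count in width]
width = 28 == offset
width = i * offset - (22 != width)
k = offset * 15

7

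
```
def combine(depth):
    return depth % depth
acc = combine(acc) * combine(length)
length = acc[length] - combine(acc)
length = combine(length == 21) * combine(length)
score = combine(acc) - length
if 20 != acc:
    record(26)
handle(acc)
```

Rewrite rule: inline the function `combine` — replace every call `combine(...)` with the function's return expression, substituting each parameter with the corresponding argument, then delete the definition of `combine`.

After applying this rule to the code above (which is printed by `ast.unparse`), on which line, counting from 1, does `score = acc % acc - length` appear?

Transformed code:
acc = acc % acc * (length % length)
length = acc[length] - acc % acc
length = (length == 21) % (length == 21) * (length % length)
score = acc % acc - length
if 20 != acc:
    record(26)
handle(acc)

4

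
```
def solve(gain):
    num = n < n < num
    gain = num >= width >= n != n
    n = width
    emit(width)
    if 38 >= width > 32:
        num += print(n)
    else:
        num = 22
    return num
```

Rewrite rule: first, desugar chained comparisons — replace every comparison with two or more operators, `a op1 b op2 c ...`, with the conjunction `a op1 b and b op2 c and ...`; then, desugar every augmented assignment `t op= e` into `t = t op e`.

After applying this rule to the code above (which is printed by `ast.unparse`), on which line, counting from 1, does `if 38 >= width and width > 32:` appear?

Transformed code:
def solve(gain):
    num = n < n and n < num
    gain = num >= width and width >= n and (n != n)
    n = width
    emit(width)
    if 38 >= width and width > 32:
        num = num + print(n)
    else:
        num = 22
    return num

6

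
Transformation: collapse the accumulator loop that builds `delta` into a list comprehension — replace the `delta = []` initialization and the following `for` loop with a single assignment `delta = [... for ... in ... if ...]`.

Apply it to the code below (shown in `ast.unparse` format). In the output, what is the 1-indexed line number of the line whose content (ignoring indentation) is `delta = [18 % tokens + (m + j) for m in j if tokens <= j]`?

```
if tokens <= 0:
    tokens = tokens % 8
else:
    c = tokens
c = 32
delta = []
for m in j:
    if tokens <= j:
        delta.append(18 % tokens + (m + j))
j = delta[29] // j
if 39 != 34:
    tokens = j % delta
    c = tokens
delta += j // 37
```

Transformed code:
if tokens <= 0:
    tokens = tokens % 8
else:
    c = tokens
c = 32
delta = [18 % tokens + (m + j) for m in j if tokens <= j]
j = delta[29] // j
if 39 != 34:
    tokens = j % delta
    c = tokens
delta += j // 37

6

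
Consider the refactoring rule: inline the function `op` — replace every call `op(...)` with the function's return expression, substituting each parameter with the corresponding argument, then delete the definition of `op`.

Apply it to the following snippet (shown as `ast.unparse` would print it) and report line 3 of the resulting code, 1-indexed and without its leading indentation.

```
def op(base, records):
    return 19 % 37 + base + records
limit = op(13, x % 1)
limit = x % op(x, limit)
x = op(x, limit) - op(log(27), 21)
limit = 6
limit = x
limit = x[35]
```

Transformed code:
limit = 19 % 37 + 13 + x % 1
limit = x % (19 % 37 + x + limit)
x = 19 % 37 + x + limit - (19 % 37 + log(27) + 21)
limit = 6
limit = x
limit = x[35]

x = 19 % 37 + x + limit - (19 % 37 + log(27) + 21)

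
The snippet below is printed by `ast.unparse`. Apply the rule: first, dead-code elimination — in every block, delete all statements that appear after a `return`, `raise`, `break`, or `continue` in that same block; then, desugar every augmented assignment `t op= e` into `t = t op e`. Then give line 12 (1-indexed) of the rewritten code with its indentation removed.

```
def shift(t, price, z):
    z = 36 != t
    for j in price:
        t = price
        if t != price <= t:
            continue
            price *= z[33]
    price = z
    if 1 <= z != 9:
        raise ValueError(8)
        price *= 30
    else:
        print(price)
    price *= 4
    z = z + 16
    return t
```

Transformed code:
def shift(t, price, z):
    z = 36 != t
    for j in price:
        t = price
        if t != price <= t:
            continue
    price = z
    if 1 <= z != 9:
        raise ValueError(8)
    else:
        print(price)
    price = price * 4
    z = z + 16
    return t

price = price * 4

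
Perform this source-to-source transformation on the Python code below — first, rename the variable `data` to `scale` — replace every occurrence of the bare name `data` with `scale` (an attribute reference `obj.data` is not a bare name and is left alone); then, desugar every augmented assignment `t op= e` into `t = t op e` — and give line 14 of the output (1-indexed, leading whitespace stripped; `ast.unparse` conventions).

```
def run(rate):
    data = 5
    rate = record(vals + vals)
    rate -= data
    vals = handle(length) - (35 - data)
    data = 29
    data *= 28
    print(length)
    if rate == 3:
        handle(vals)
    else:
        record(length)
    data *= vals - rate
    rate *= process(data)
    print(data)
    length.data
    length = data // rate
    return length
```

rate = rate * process(scale)

Transformed code:
def run(rate):
    scale = 5
    rate = record(vals + vals)
    rate = rate - scale
    vals = handle(length) - (35 - scale)
    scale = 29
    scale = scale * 28
    print(length)
    if rate == 3:
        handle(vals)
    else:
        record(length)
    scale = scale * (vals - rate)
    rate = rate * process(scale)
    print(scale)
    length.data
    length = scale // rate
    return length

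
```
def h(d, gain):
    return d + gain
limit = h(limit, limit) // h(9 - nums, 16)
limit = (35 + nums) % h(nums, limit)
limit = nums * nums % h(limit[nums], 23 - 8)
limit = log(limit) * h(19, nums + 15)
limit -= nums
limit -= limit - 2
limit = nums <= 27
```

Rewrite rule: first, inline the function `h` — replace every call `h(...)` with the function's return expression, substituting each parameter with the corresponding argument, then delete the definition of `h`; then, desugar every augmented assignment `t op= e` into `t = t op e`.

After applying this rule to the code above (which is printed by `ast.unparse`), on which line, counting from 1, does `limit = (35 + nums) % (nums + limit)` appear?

2

Transformed code:
limit = (limit + limit) // (9 - nums + 16)
limit = (35 + nums) % (nums + limit)
limit = nums * nums % (limit[nums] + (23 - 8))
limit = log(limit) * (19 + (nums + 15))
limit = limit - nums
limit = limit - (limit - 2)
limit = nums <= 27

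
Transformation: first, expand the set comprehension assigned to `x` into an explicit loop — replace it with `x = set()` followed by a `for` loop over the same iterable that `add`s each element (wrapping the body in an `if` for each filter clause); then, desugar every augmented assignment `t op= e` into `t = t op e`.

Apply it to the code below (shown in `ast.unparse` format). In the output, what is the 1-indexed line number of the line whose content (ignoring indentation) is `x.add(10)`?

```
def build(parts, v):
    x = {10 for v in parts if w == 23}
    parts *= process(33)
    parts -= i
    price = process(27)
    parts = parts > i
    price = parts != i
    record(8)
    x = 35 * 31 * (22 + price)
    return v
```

5

Transformed code:
def build(parts, v):
    x = set()
    for v in parts:
        if w == 23:
            x.add(10)
    parts = parts * process(33)
    parts = parts - i
    price = process(27)
    parts = parts > i
    price = parts != i
    record(8)
    x = 35 * 31 * (22 + price)
    return v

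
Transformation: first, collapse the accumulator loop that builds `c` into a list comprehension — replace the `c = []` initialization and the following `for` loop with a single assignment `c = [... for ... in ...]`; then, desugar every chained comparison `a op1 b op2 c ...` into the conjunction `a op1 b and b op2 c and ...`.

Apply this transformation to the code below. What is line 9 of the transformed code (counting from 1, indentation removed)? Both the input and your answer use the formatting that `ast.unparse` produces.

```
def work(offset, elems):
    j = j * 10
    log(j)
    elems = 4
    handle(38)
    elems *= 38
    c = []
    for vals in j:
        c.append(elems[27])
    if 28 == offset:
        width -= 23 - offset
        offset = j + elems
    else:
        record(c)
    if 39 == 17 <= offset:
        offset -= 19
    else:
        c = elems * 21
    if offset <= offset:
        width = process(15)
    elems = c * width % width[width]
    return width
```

width -= 23 - offset

Transformed code:
def work(offset, elems):
    j = j * 10
    log(j)
    elems = 4
    handle(38)
    elems *= 38
    c = [elems[27] for vals in j]
    if 28 == offset:
        width -= 23 - offset
        offset = j + elems
    else:
        record(c)
    if 39 == 17 and 17 <= offset:
        offset -= 19
    else:
        c = elems * 21
    if offset <= offset:
        width = process(15)
    elems = c * width % width[width]
    return width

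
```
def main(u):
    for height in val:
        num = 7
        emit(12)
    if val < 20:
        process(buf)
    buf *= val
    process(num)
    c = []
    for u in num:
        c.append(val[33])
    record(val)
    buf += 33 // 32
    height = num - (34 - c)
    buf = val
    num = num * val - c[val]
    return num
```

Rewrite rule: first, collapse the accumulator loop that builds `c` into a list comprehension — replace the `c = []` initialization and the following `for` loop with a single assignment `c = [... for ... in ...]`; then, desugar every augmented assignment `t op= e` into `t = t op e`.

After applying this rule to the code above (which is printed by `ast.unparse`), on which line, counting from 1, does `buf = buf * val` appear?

Transformed code:
def main(u):
    for height in val:
        num = 7
        emit(12)
    if val < 20:
        process(buf)
    buf = buf * val
    process(num)
    c = [val[33] for u in num]
    record(val)
    buf = buf + 33 // 32
    height = num - (34 - c)
    buf = val
    num = num * val - c[val]
    return num

7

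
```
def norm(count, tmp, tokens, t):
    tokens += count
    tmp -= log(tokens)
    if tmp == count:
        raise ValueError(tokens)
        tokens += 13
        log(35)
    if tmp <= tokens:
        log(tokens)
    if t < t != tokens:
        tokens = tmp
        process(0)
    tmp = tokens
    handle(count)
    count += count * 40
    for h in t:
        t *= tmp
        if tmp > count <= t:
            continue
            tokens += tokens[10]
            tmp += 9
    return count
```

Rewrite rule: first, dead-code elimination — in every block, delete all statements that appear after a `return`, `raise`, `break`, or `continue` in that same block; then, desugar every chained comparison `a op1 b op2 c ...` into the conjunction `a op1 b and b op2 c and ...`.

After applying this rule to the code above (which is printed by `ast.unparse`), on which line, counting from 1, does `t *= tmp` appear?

Transformed code:
def norm(count, tmp, tokens, t):
    tokens += count
    tmp -= log(tokens)
    if tmp == count:
        raise ValueError(tokens)
    if tmp <= tokens:
        log(tokens)
    if t < t and t != tokens:
        tokens = tmp
        process(0)
    tmp = tokens
    handle(count)
    count += count * 40
    for h in t:
        t *= tmp
        if tmp > count and count <= t:
            continue
    return count

15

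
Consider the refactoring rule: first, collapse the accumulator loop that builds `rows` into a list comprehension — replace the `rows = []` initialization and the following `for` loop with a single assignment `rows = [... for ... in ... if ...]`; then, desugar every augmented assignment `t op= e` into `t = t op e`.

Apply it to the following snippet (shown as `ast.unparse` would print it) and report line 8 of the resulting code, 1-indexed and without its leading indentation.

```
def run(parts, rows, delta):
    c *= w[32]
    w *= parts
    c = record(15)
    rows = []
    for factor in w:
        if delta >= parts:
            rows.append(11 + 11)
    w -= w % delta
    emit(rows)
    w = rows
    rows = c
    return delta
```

Transformed code:
def run(parts, rows, delta):
    c = c * w[32]
    w = w * parts
    c = record(15)
    rows = [11 + 11 for factor in w if delta >= parts]
    w = w - w % delta
    emit(rows)
    w = rows
    rows = c
    return delta

w = rows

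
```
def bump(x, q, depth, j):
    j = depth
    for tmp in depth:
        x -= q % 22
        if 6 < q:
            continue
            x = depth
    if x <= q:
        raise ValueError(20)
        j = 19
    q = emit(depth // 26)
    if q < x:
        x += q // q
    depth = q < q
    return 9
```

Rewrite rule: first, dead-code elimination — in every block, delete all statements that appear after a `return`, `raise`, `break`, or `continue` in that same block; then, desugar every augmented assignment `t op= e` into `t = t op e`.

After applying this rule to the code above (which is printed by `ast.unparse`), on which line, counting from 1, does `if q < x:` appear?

Transformed code:
def bump(x, q, depth, j):
    j = depth
    for tmp in depth:
        x = x - q % 22
        if 6 < q:
            continue
    if x <= q:
        raise ValueError(20)
    q = emit(depth // 26)
    if q < x:
        x = x + q // q
    depth = q < q
    return 9

10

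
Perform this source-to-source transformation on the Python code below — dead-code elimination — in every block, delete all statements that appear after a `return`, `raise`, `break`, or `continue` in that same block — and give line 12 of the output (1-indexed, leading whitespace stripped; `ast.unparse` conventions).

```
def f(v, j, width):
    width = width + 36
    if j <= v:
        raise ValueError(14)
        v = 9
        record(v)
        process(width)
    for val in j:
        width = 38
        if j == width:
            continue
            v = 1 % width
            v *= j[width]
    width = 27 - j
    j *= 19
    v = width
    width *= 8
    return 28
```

width *= 8

Transformed code:
def f(v, j, width):
    width = width + 36
    if j <= v:
        raise ValueError(14)
    for val in j:
        width = 38
        if j == width:
            continue
    width = 27 - j
    j *= 19
    v = width
    width *= 8
    return 28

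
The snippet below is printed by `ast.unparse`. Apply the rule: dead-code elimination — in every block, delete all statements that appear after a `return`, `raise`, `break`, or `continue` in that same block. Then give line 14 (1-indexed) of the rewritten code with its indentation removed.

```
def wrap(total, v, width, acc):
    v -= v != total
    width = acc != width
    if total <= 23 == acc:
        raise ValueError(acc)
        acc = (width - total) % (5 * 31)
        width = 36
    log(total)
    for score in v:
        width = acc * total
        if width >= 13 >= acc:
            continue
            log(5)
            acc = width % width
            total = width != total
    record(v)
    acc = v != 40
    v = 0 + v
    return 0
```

return 0

Transformed code:
def wrap(total, v, width, acc):
    v -= v != total
    width = acc != width
    if total <= 23 == acc:
        raise ValueError(acc)
    log(total)
    for score in v:
        width = acc * total
        if width >= 13 >= acc:
            continue
    record(v)
    acc = v != 40
    v = 0 + v
    return 0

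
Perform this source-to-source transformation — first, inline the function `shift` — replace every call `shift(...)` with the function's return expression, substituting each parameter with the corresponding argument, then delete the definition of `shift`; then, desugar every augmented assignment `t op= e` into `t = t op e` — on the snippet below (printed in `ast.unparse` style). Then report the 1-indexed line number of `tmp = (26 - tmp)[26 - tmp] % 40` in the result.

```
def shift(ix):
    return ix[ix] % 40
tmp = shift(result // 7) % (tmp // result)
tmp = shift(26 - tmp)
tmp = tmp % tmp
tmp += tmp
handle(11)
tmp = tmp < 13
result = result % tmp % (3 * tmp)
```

Transformed code:
tmp = (result // 7)[result // 7] % 40 % (tmp // result)
tmp = (26 - tmp)[26 - tmp] % 40
tmp = tmp % tmp
tmp = tmp + tmp
handle(11)
tmp = tmp < 13
result = result % tmp % (3 * tmp)

2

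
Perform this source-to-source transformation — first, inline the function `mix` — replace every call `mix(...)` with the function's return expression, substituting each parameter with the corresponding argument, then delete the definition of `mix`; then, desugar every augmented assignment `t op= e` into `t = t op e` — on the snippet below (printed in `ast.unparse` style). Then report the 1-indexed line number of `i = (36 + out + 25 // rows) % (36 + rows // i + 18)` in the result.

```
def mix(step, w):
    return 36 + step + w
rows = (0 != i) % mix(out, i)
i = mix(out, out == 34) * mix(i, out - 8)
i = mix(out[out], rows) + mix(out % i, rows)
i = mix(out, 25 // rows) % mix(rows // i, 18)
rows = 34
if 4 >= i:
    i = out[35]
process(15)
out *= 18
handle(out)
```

4

Transformed code:
rows = (0 != i) % (36 + out + i)
i = (36 + out + (out == 34)) * (36 + i + (out - 8))
i = 36 + out[out] + rows + (36 + out % i + rows)
i = (36 + out + 25 // rows) % (36 + rows // i + 18)
rows = 34
if 4 >= i:
    i = out[35]
process(15)
out = out * 18
handle(out)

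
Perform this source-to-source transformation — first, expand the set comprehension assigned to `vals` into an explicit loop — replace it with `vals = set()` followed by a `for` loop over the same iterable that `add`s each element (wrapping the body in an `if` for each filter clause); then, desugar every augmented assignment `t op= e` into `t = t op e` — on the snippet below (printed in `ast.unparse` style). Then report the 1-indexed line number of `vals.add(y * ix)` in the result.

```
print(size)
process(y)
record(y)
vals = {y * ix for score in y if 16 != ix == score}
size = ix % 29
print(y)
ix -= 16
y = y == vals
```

Transformed code:
print(size)
process(y)
record(y)
vals = set()
for score in y:
    if 16 != ix == score:
        vals.add(y * ix)
size = ix % 29
print(y)
ix = ix - 16
y = y == vals

7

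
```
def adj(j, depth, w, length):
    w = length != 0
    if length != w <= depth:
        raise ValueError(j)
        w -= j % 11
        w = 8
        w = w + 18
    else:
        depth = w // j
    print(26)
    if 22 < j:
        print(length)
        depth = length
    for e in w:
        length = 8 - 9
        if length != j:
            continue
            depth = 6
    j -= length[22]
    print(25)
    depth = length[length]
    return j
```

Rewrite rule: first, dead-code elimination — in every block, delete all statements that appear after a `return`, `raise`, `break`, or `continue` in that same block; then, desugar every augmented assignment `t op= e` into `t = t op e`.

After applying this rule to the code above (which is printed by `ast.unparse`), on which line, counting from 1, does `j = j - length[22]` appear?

Transformed code:
def adj(j, depth, w, length):
    w = length != 0
    if length != w <= depth:
        raise ValueError(j)
    else:
        depth = w // j
    print(26)
    if 22 < j:
        print(length)
        depth = length
    for e in w:
        length = 8 - 9
        if length != j:
            continue
    j = j - length[22]
    print(25)
    depth = length[length]
    return j

15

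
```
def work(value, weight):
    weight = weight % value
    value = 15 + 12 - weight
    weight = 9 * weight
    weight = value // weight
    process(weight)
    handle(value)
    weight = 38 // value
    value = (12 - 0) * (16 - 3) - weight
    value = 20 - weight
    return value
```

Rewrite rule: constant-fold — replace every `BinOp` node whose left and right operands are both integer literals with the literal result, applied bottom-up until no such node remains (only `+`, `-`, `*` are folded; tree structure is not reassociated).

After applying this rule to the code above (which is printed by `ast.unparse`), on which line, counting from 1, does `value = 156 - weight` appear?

9

Transformed code:
def work(value, weight):
    weight = weight % value
    value = 27 - weight
    weight = 9 * weight
    weight = value // weight
    process(weight)
    handle(value)
    weight = 38 // value
    value = 156 - weight
    value = 20 - weight
    return value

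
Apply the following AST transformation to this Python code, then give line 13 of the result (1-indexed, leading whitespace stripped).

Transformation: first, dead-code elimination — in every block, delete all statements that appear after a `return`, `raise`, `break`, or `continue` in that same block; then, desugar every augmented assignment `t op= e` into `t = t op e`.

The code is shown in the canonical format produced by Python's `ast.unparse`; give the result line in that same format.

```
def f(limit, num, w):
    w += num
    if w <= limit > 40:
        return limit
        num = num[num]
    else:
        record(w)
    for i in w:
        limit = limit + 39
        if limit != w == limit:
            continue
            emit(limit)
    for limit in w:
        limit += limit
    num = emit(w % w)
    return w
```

num = emit(w % w)

Transformed code:
def f(limit, num, w):
    w = w + num
    if w <= limit > 40:
        return limit
    else:
        record(w)
    for i in w:
        limit = limit + 39
        if limit != w == limit:
            continue
    for limit in w:
        limit = limit + limit
    num = emit(w % w)
    return w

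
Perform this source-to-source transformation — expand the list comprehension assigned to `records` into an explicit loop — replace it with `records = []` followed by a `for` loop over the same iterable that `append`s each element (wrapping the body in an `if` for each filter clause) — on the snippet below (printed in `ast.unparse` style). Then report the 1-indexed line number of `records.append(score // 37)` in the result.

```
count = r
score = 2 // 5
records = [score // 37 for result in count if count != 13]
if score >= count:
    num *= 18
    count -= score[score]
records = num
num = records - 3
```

Transformed code:
count = r
score = 2 // 5
records = []
for result in count:
    if count != 13:
        records.append(score // 37)
if score >= count:
    num *= 18
    count -= score[score]
records = num
num = records - 3

6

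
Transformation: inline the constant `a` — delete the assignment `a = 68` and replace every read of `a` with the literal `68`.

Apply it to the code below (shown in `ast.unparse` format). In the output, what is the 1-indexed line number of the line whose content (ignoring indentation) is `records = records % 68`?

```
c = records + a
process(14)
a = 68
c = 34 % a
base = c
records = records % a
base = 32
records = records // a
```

Transformed code:
c = records + 68
process(14)
c = 34 % 68
base = c
records = records % 68
base = 32
records = records // 68

5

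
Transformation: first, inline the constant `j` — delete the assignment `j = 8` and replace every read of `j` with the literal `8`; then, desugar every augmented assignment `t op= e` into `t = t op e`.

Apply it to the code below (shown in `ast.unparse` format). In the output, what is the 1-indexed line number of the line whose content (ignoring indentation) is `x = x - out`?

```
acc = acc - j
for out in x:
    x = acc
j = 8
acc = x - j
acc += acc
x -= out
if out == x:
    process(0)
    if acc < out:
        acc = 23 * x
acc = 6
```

6

Transformed code:
acc = acc - 8
for out in x:
    x = acc
acc = x - 8
acc = acc + acc
x = x - out
if out == x:
    process(0)
    if acc < out:
        acc = 23 * x
acc = 6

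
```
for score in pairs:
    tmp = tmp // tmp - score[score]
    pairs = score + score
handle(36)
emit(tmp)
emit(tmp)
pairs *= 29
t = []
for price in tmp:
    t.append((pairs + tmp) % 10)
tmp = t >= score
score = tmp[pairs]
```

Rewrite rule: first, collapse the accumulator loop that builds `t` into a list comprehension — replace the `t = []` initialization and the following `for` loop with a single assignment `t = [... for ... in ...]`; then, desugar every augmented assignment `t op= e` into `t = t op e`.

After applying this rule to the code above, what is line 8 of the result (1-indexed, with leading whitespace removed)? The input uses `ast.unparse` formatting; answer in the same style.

t = [(pairs + tmp) % 10 for price in tmp]

Transformed code:
for score in pairs:
    tmp = tmp // tmp - score[score]
    pairs = score + score
handle(36)
emit(tmp)
emit(tmp)
pairs = pairs * 29
t = [(pairs + tmp) % 10 for price in tmp]
tmp = t >= score
score = tmp[pairs]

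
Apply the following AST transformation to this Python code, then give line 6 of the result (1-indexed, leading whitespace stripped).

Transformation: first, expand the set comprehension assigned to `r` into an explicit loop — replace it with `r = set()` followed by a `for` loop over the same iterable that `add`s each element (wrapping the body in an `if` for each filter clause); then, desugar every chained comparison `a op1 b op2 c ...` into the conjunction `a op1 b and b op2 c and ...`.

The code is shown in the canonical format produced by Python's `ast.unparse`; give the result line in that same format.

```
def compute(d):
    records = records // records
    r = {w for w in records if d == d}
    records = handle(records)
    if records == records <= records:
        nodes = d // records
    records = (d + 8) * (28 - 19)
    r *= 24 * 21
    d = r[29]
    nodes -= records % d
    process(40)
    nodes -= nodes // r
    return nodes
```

r.add(w)

Transformed code:
def compute(d):
    records = records // records
    r = set()
    for w in records:
        if d == d:
            r.add(w)
    records = handle(records)
    if records == records and records <= records:
        nodes = d // records
    records = (d + 8) * (28 - 19)
    r *= 24 * 21
    d = r[29]
    nodes -= records % d
    process(40)
    nodes -= nodes // r
    return nodes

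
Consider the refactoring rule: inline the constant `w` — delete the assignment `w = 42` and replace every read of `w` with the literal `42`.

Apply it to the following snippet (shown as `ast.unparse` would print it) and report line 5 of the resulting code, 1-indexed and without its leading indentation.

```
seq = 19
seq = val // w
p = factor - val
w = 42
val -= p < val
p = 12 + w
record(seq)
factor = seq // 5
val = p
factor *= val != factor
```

Transformed code:
seq = 19
seq = val // 42
p = factor - val
val -= p < val
p = 12 + 42
record(seq)
factor = seq // 5
val = p
factor *= val != factor

p = 12 + 42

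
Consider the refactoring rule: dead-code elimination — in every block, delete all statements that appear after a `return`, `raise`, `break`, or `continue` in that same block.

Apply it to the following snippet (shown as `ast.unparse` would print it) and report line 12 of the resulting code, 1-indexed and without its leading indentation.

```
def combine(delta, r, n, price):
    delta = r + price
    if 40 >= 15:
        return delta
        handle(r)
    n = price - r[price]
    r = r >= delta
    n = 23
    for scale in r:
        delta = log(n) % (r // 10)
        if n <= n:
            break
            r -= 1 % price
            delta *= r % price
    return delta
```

Transformed code:
def combine(delta, r, n, price):
    delta = r + price
    if 40 >= 15:
        return delta
    n = price - r[price]
    r = r >= delta
    n = 23
    for scale in r:
        delta = log(n) % (r // 10)
        if n <= n:
            break
    return delta

return delta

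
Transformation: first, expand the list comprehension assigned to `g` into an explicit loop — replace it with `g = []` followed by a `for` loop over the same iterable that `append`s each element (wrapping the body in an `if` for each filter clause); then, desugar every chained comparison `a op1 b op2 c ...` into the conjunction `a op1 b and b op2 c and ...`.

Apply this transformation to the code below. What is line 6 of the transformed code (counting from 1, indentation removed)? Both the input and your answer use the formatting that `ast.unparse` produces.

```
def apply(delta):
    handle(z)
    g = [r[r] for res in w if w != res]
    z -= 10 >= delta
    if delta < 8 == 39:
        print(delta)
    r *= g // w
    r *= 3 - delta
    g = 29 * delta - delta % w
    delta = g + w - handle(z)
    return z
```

Transformed code:
def apply(delta):
    handle(z)
    g = []
    for res in w:
        if w != res:
            g.append(r[r])
    z -= 10 >= delta
    if delta < 8 and 8 == 39:
        print(delta)
    r *= g // w
    r *= 3 - delta
    g = 29 * delta - delta % w
    delta = g + w - handle(z)
    return z

g.append(r[r])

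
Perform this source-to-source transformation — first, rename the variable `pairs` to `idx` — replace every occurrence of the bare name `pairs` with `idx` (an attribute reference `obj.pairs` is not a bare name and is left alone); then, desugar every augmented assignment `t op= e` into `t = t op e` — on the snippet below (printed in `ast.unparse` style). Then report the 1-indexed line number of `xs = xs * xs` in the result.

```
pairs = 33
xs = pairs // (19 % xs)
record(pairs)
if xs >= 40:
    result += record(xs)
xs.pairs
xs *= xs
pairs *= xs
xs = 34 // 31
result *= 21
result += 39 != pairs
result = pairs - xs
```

7

Transformed code:
idx = 33
xs = idx // (19 % xs)
record(idx)
if xs >= 40:
    result = result + record(xs)
xs.pairs
xs = xs * xs
idx = idx * xs
xs = 34 // 31
result = result * 21
result = result + (39 != idx)
result = idx - xs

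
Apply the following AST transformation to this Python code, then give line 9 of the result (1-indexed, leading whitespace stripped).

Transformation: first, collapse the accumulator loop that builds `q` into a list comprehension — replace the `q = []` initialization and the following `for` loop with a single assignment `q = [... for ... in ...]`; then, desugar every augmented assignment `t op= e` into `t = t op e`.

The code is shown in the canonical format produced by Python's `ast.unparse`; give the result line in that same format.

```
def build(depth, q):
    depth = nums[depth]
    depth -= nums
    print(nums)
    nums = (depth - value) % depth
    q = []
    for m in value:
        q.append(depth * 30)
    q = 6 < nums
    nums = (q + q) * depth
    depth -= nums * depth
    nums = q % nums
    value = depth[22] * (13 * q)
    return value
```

Transformed code:
def build(depth, q):
    depth = nums[depth]
    depth = depth - nums
    print(nums)
    nums = (depth - value) % depth
    q = [depth * 30 for m in value]
    q = 6 < nums
    nums = (q + q) * depth
    depth = depth - nums * depth
    nums = q % nums
    value = depth[22] * (13 * q)
    return value

depth = depth - nums * depth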